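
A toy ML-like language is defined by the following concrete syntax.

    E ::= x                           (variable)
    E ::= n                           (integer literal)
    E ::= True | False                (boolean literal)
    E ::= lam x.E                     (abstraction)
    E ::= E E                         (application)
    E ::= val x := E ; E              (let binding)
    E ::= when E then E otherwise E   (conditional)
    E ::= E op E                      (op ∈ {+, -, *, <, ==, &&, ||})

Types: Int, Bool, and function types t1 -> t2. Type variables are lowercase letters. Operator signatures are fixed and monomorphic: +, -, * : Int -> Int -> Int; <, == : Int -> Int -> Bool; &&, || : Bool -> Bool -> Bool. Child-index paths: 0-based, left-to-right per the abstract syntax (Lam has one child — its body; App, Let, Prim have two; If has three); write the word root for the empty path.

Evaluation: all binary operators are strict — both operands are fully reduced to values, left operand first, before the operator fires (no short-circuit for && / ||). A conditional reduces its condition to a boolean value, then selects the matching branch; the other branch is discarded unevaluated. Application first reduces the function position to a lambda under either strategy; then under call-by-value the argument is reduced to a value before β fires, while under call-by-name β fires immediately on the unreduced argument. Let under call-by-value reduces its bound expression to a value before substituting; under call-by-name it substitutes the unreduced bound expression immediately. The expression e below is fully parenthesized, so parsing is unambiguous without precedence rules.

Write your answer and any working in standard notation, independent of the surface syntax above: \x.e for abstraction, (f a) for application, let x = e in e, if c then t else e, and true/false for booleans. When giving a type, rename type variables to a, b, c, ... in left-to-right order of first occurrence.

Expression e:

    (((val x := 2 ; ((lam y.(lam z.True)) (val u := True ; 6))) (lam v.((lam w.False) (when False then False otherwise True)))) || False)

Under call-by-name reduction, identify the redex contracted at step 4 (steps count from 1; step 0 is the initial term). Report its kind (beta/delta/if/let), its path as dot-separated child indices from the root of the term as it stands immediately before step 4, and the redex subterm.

Answer: delta at root : (true || false)

Derivation:
step 0: (((let x = 2 in ((\y.(\z.true)) (let u = true in 6))) (\v.((\w.false) (if false then false else true)))) || false)
step 1: [let@0.0] ((((\y.(\z.true)) (let u = true in 6)) (\v.((\w.false) (if false then false else true)))) || false)
step 2: [beta@0.0] (((\z.true) (\v.((\w.false) (if false then false else true)))) || false)
step 3: [beta@0] (true || false)
step 4: [delta@root] true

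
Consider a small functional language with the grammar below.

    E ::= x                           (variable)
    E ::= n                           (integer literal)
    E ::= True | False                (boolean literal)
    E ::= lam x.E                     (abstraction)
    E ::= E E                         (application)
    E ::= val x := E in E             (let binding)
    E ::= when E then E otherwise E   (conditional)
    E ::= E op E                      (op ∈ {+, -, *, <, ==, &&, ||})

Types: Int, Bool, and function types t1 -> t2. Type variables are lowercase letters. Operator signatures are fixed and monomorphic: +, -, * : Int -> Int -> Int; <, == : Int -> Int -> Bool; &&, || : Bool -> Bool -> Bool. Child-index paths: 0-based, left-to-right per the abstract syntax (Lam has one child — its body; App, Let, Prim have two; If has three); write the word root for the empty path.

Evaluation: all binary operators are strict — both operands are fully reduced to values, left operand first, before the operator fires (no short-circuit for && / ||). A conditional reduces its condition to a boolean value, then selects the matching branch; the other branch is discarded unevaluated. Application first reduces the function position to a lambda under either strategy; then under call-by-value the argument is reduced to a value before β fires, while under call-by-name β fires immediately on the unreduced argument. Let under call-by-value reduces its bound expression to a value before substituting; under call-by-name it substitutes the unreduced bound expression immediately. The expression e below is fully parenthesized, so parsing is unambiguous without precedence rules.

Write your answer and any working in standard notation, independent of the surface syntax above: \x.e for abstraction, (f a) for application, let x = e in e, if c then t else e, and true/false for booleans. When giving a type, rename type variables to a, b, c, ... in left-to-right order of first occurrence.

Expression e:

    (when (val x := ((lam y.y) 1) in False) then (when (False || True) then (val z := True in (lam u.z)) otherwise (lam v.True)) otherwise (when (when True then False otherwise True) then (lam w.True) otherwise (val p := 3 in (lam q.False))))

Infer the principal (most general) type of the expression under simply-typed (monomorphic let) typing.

Derivation:
y : a
\y._ : a -> a
  unify a -> a ~ Int -> b
  unify a ~ Int
  unify Int ~ b
_ _ : Int
let x : Int
  unify Bool ~ Bool
  unify Bool ~ Bool
  unify Bool ~ Bool
  unify Bool ~ Bool
let z : Bool
z : Bool
\u._ : c -> Bool
\v._ : d -> Bool
  unify c -> Bool ~ d -> Bool
  unify c ~ d
  unify Bool ~ Bool
  unify Bool ~ Bool
  unify Bool ~ Bool
  unify Bool ~ Bool
\w._ : e -> Bool
let p : Int
\q._ : f -> Bool
  unify e -> Bool ~ f -> Bool
  unify e ~ f
  unify Bool ~ Bool
  unify d -> Bool ~ f -> Bool
  unify d ~ f
  unify Bool ~ Bool

Answer: a -> Bool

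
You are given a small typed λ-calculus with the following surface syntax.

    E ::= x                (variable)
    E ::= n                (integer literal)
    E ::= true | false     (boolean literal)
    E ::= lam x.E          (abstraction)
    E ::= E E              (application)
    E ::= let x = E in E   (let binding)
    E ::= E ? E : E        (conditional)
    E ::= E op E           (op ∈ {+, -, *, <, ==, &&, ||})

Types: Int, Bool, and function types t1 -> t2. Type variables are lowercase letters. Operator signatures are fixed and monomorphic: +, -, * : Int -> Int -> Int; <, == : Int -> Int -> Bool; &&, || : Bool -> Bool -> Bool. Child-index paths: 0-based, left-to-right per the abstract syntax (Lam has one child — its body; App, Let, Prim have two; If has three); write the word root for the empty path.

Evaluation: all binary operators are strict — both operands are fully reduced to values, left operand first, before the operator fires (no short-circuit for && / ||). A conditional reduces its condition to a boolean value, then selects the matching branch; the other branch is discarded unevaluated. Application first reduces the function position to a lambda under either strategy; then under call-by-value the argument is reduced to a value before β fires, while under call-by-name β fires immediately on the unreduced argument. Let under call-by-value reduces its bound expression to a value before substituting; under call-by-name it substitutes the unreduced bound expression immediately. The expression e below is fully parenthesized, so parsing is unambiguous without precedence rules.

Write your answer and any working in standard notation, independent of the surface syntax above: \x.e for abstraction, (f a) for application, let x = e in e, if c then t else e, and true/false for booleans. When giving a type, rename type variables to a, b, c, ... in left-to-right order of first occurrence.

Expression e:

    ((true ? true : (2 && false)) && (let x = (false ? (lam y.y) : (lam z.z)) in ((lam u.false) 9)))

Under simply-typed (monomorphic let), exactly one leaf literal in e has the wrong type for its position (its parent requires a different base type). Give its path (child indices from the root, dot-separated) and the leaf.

Answer: 0.2.0 : 2

Derivation:
  unify Bool ~ Bool
  unify Int ~ Bool
  FAIL: mismatch Int ~ Bool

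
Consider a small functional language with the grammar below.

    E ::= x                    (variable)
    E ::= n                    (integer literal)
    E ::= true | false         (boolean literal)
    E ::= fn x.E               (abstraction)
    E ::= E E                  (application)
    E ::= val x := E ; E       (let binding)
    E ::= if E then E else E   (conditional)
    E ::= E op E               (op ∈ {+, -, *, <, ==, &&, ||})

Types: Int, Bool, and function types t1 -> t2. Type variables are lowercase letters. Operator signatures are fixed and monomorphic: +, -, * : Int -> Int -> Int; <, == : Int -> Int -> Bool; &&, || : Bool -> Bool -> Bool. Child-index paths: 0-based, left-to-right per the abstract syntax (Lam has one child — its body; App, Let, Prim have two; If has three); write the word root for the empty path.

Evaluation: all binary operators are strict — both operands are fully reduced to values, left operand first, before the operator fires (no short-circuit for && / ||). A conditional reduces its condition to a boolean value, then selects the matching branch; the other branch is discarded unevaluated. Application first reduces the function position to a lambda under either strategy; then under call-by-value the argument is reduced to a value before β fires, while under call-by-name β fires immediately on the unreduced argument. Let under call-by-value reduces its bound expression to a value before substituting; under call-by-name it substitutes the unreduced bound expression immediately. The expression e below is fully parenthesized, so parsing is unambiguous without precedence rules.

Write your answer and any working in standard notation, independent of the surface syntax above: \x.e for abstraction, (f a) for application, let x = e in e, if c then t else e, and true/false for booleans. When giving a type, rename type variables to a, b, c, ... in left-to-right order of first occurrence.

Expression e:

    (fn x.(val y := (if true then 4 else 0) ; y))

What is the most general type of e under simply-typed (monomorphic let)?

Answer: a -> Int

Trace:
  unify Bool ~ Bool
  unify Int ~ Int
let y : Int
y : Int
\x._ : a -> Int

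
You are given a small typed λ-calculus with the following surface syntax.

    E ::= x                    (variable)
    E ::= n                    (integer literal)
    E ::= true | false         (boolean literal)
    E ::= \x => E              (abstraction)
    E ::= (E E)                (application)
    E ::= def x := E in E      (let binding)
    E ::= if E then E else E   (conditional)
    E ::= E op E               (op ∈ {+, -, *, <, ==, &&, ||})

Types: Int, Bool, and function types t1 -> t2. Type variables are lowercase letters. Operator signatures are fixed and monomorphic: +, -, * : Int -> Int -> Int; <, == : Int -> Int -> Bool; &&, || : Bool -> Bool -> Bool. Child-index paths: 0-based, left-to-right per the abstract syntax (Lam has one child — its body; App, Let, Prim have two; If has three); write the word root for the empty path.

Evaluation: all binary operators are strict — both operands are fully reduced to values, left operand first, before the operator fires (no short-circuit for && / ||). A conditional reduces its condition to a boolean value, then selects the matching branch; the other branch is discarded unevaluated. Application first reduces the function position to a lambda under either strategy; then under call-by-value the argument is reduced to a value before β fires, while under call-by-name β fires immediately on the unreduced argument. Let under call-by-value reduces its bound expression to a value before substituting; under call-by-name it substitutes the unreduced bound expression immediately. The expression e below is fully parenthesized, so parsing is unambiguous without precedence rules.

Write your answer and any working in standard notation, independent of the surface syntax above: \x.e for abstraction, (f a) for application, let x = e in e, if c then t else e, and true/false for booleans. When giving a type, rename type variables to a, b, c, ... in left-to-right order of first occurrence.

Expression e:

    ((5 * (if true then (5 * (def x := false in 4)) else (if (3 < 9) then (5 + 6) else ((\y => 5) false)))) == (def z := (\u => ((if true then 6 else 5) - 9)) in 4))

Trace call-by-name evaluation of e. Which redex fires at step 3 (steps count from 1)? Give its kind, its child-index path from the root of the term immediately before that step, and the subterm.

Working:
step 0: ((5 * (if true then (5 * (let x = false in 4)) else (if (3 < 9) then (5 + 6) else ((\y.5) false)))) == (let z = (\u.((if true then 6 else 5) - 9)) in 4))
step 1: [if@0.1] ((5 * (5 * (let x = false in 4))) == (let z = (\u.((if true then 6 else 5) - 9)) in 4))
step 2: [let@0.1.1] ((5 * (5 * 4)) == (let z = (\u.((if true then 6 else 5) - 9)) in 4))
step 3: [delta@0.1] ((5 * 20) == (let z = (\u.((if true then 6 else 5) - 9)) in 4))

Answer: delta at 0.1 : (5 * 4)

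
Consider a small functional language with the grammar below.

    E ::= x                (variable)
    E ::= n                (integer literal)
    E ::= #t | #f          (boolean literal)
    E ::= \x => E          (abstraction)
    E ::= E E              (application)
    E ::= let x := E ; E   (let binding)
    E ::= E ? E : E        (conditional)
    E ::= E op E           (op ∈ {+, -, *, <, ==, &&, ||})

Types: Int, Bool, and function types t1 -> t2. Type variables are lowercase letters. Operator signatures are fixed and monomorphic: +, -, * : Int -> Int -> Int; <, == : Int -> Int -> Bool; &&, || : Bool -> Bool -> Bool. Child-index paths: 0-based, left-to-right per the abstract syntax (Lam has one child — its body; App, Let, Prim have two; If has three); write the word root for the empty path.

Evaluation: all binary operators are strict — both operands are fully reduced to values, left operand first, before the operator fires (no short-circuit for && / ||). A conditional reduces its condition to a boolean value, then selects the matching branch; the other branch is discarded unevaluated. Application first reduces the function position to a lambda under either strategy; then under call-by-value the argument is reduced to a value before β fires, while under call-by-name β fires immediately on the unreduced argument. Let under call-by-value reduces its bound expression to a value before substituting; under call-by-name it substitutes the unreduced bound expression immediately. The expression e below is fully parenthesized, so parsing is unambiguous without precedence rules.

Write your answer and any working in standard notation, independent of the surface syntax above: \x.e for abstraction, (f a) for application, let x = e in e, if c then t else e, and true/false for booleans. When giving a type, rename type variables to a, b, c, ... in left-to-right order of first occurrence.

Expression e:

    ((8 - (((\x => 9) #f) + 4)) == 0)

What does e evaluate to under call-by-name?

Answer: false

Derivation:
step 0: ((8 - (((\x.9) false) + 4)) == 0)
step 1: [beta@0.1.0] ((8 - (9 + 4)) == 0)
step 2: [delta@0.1] ((8 - 13) == 0)
step 3: [delta@0] (-5 == 0)
step 4: [delta@root] false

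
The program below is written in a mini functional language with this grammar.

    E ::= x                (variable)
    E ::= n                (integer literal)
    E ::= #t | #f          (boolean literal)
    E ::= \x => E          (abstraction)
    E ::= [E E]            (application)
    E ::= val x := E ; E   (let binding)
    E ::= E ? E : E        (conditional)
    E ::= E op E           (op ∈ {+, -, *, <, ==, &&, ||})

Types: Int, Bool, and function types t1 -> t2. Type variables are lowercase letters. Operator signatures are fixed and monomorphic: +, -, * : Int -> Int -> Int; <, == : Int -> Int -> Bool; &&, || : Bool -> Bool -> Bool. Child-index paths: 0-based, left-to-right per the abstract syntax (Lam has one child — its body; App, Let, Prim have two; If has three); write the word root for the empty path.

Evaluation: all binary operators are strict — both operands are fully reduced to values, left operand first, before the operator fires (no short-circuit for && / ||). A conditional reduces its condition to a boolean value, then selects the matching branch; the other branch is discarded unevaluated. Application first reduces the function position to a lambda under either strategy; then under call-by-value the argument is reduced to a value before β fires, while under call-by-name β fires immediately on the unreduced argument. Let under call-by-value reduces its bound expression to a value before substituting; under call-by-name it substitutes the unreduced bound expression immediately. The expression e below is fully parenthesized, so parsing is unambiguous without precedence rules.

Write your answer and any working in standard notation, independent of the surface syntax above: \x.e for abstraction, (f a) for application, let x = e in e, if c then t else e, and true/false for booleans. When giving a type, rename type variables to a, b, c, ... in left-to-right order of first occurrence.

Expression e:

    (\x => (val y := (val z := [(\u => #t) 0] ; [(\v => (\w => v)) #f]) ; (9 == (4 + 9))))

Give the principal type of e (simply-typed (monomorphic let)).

Derivation:
\u._ : b -> Bool
  unify b -> Bool ~ Int -> c
  unify b ~ Int
  unify Bool ~ c
_ _ : Bool
let z : Bool
v : d
\w._ : e -> d
\v._ : d -> e -> d
  unify d -> e -> d ~ Bool -> f
  unify d ~ Bool
  unify e -> Bool ~ f
_ _ : e -> Bool
let y : e -> Bool
  unify Int ~ Int
  unify Int ~ Int
  unify Int ~ Int
  unify Int ~ Int
\x._ : a -> Bool

Answer: a -> Bool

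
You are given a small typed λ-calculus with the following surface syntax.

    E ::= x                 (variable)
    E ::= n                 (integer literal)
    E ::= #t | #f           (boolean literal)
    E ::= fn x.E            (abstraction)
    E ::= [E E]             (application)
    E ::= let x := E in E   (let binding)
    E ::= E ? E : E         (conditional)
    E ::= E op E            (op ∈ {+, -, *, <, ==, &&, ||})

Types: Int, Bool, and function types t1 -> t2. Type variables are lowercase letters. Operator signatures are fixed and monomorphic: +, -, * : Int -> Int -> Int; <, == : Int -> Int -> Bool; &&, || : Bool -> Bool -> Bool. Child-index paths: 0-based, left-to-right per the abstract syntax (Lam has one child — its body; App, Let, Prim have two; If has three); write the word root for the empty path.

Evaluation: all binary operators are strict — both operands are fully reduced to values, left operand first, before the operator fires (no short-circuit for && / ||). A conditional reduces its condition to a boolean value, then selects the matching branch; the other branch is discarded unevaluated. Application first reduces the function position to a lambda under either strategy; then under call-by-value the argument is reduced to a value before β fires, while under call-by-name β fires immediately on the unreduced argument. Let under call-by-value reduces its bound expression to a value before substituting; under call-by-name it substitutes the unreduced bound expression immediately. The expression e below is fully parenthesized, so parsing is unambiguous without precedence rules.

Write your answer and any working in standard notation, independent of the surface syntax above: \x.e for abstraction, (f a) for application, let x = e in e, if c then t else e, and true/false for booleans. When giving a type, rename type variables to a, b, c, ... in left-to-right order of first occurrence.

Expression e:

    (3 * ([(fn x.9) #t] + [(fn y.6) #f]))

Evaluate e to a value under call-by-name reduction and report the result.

Working:
step 0: (3 * (((\x.9) true) + ((\y.6) false)))
step 1: [beta@1.0] (3 * (9 + ((\y.6) false)))
step 2: [beta@1.1] (3 * (9 + 6))
step 3: [delta@1] (3 * 15)
step 4: [delta@root] 45

Answer: 45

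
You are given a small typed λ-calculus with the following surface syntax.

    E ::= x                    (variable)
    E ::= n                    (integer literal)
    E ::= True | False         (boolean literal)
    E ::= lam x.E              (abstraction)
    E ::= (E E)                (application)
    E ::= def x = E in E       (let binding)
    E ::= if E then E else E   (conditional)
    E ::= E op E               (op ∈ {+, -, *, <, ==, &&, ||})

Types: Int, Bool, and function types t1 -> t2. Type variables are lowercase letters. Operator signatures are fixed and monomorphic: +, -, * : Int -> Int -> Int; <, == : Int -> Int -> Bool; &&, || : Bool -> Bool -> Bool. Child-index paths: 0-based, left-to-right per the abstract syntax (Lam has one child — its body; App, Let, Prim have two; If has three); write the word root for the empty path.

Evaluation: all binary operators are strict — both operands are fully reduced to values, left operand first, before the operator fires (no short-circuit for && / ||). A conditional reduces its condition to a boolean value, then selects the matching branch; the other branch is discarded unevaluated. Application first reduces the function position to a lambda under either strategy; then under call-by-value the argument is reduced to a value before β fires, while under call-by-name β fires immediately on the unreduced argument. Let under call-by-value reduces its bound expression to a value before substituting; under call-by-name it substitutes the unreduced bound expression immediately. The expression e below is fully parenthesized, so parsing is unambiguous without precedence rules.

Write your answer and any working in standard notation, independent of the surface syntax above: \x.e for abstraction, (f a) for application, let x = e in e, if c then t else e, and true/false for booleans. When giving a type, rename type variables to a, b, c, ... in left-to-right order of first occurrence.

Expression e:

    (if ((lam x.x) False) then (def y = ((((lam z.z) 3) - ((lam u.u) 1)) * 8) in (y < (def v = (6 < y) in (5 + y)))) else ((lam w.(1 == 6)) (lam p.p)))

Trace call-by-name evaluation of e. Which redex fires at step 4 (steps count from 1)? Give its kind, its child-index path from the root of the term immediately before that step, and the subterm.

Working:
step 0: (if ((\x.x) false) then (let y = ((((\z.z) 3) - ((\u.u) 1)) * 8) in (y < (let v = (6 < y) in (5 + y)))) else ((\w.(1 == 6)) (\p.p)))
step 1: [beta@0] (if false then (let y = ((((\z.z) 3) - ((\u.u) 1)) * 8) in (y < (let v = (6 < y) in (5 + y)))) else ((\w.(1 == 6)) (\p.p)))
step 2: [if@root] ((\w.(1 == 6)) (\p.p))
step 3: [beta@root] (1 == 6)
step 4: [delta@root] false

Answer: delta at root : (1 == 6)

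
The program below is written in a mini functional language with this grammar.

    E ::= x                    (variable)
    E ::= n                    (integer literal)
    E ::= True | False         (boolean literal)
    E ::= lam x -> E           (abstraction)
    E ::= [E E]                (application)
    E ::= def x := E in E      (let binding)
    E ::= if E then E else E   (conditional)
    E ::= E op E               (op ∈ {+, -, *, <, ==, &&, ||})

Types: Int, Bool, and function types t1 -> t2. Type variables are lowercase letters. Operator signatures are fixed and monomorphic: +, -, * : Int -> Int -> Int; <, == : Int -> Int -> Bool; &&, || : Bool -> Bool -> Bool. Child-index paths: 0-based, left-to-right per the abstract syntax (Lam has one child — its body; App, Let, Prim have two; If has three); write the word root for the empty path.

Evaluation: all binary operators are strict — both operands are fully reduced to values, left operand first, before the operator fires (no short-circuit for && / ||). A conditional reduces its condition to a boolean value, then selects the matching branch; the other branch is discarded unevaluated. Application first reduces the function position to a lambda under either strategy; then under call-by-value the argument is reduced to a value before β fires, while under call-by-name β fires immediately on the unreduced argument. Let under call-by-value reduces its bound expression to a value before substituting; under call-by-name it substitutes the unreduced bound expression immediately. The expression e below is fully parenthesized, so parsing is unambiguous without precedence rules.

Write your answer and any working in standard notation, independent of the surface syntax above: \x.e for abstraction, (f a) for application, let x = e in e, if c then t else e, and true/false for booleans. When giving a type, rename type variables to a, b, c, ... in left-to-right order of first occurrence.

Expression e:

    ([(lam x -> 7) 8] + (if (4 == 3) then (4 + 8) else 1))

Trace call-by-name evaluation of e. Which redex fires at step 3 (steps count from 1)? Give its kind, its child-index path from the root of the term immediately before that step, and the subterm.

Answer: if at 1 : (if false then (4 + 8) else 1)

Trace:
step 0: (((\x.7) 8) + (if (4 == 3) then (4 + 8) else 1))
step 1: [beta@0] (7 + (if (4 == 3) then (4 + 8) else 1))
step 2: [delta@1.0] (7 + (if false then (4 + 8) else 1))
step 3: [if@1] (7 + 1)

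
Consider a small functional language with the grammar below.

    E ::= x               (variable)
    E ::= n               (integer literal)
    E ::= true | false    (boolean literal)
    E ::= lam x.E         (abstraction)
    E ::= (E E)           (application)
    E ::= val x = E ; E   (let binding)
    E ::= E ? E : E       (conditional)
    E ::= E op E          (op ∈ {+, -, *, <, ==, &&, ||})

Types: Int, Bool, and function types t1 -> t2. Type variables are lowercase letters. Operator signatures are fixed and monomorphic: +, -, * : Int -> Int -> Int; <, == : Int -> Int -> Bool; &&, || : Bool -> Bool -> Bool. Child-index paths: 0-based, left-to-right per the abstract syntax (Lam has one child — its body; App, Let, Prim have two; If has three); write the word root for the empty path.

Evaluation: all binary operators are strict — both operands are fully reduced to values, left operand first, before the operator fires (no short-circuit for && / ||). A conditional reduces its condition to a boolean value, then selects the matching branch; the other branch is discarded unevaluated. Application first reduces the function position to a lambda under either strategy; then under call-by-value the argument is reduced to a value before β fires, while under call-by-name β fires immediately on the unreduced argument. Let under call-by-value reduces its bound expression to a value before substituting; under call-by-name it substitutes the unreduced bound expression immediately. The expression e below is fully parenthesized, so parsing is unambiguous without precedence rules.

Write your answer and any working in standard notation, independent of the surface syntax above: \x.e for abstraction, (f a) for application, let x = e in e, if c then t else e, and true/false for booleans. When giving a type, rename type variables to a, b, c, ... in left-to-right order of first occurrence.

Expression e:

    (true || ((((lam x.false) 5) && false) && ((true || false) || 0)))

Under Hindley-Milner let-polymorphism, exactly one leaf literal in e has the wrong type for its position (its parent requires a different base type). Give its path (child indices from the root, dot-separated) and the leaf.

Answer: 1.1.1 : 0

Derivation:
  unify Bool ~ Bool
\x._ : a -> Bool
  unify a -> Bool ~ Int -> b
  unify a ~ Int
  unify Bool ~ b
_ _ : Bool
  unify Bool ~ Bool
  unify Bool ~ Bool
  unify Bool ~ Bool
  unify Bool ~ Bool
  unify Bool ~ Bool
  unify Bool ~ Bool
  unify Int ~ Bool
  FAIL: mismatch Int ~ Bool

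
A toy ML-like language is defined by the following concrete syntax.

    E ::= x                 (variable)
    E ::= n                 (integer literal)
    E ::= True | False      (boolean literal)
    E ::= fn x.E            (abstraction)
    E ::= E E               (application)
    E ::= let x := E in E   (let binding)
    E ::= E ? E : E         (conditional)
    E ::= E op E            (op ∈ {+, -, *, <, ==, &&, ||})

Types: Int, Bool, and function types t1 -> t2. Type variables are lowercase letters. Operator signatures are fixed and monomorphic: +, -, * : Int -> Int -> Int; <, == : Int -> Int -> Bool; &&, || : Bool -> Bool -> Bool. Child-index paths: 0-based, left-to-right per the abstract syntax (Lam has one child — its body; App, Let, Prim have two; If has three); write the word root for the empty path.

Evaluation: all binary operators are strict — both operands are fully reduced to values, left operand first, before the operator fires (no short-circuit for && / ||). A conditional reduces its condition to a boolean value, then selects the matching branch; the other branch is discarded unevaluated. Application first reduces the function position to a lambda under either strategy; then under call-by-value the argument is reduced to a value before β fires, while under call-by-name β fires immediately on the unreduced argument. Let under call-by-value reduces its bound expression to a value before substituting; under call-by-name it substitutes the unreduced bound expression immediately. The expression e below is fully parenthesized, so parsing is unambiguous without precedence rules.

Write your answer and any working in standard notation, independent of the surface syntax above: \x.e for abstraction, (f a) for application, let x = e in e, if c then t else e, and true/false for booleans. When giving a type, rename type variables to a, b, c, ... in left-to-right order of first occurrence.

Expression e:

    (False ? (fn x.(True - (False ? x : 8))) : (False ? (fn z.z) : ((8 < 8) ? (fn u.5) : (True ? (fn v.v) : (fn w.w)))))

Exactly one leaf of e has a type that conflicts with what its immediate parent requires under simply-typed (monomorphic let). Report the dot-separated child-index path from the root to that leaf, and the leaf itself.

Derivation:
  unify Bool ~ Bool
  unify Bool ~ Int
  FAIL: mismatch Bool ~ Int

Answer: 1.0.0 : true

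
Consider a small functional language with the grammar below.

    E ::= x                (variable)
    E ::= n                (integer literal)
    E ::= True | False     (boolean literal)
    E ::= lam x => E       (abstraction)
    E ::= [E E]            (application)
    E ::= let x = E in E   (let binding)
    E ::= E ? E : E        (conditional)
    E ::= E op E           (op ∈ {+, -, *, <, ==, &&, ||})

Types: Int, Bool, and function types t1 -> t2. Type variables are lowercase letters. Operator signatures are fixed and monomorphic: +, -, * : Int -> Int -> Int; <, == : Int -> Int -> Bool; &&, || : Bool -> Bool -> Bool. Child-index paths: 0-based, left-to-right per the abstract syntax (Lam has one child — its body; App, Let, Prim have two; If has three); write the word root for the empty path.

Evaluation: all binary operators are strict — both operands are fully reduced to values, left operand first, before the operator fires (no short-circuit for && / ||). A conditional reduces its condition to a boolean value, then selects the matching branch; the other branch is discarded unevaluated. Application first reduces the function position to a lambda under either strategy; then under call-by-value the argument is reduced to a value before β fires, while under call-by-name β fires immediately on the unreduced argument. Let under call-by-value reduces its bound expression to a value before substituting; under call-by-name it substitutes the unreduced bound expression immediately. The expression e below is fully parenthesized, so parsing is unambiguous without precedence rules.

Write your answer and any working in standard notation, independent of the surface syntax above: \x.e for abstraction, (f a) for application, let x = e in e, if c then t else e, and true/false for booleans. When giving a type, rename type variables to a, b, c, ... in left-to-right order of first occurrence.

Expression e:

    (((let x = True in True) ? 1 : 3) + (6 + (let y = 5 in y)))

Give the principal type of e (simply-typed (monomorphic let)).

Answer: Int

Trace:
let x : Bool
  unify Bool ~ Bool
  unify Int ~ Int
  unify Int ~ Int
  unify Int ~ Int
let y : Int
y : Int
  unify Int ~ Int
  unify Int ~ Int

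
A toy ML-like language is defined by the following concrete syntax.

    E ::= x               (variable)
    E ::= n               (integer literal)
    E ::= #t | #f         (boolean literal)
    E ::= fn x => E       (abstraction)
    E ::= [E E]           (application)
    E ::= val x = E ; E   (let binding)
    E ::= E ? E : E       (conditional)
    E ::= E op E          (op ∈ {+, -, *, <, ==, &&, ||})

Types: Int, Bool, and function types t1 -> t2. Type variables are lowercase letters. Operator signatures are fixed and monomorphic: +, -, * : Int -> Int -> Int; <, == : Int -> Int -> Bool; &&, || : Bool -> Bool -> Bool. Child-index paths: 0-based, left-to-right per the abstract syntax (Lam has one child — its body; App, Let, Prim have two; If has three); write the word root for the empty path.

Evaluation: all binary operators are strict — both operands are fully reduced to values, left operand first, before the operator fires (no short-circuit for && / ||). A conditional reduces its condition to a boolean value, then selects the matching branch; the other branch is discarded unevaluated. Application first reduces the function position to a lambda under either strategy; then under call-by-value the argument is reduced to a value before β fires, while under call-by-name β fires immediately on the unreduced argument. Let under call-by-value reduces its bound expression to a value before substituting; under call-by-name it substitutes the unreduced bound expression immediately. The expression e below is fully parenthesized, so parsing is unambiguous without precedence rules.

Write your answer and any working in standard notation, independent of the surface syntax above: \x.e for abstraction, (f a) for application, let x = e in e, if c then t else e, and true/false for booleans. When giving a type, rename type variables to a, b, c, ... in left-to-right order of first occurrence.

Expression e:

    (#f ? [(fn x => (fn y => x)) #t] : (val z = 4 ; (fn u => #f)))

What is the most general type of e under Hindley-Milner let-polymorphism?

Answer: a -> Bool

Trace:
  unify Bool ~ Bool
x : a
\y._ : b -> a
\x._ : a -> b -> a
  unify a -> b -> a ~ Bool -> c
  unify a ~ Bool
  unify b -> Bool ~ c
_ _ : b -> Bool
let z : Int
\u._ : d -> Bool
  unify b -> Bool ~ d -> Bool
  unify b ~ d
  unify Bool ~ Bool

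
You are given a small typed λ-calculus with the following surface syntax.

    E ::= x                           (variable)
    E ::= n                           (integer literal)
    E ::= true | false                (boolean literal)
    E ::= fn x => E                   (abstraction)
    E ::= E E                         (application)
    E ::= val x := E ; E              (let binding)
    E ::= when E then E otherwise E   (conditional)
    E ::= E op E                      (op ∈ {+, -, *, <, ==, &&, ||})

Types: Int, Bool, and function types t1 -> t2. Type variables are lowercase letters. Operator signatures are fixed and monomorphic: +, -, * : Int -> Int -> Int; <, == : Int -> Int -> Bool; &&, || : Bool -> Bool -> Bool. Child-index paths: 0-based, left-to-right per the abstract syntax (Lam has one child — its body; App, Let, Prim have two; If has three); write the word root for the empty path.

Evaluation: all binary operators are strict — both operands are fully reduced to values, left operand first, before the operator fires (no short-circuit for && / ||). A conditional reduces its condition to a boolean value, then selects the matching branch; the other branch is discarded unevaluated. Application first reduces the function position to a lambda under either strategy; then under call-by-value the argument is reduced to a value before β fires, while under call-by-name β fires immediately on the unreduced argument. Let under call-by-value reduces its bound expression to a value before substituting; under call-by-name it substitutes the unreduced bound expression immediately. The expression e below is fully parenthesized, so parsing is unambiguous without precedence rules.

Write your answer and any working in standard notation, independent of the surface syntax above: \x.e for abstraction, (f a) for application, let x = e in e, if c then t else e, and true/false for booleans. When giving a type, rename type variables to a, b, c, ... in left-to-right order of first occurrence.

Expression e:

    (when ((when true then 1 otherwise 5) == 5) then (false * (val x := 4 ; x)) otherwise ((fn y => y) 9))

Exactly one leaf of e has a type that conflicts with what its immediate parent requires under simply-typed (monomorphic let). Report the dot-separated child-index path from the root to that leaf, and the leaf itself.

Answer: 1.0 : false

Derivation:
  unify Bool ~ Bool
  unify Int ~ Int
  unify Int ~ Int
  unify Int ~ Int
  unify Bool ~ Bool
  unify Bool ~ Int
  FAIL: mismatch Bool ~ Int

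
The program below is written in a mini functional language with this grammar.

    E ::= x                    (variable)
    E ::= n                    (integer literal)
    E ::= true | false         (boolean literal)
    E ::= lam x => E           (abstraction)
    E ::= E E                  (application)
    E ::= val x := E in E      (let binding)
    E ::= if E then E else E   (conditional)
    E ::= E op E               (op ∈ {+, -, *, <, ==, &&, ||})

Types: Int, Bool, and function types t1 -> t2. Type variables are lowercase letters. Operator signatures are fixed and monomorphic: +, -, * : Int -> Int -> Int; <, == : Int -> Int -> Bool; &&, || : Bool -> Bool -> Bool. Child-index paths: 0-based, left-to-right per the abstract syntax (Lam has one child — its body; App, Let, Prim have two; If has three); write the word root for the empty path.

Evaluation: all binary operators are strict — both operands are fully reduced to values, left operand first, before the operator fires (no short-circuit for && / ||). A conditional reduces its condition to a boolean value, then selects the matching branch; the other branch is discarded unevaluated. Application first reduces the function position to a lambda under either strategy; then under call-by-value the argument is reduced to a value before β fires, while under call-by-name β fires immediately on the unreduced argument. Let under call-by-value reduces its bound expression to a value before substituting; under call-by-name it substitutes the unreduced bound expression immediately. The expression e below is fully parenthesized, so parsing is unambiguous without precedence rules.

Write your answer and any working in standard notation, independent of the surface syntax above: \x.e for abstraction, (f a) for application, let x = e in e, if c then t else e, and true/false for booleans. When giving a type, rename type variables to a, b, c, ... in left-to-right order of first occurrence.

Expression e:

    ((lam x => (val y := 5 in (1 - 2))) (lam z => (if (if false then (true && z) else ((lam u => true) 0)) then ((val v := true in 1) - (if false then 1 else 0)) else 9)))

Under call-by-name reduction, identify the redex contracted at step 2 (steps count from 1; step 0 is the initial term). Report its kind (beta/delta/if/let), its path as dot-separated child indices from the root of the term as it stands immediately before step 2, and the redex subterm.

Answer: let at root : (let y = 5 in (1 - 2))

Working:
step 0: ((\x.(let y = 5 in (1 - 2))) (\z.(if (if false then (true && z) else ((\u.true) 0)) then ((let v = true in 1) - (if false then 1 else 0)) else 9)))
step 1: [beta@root] (let y = 5 in (1 - 2))
step 2: [let@root] (1 - 2)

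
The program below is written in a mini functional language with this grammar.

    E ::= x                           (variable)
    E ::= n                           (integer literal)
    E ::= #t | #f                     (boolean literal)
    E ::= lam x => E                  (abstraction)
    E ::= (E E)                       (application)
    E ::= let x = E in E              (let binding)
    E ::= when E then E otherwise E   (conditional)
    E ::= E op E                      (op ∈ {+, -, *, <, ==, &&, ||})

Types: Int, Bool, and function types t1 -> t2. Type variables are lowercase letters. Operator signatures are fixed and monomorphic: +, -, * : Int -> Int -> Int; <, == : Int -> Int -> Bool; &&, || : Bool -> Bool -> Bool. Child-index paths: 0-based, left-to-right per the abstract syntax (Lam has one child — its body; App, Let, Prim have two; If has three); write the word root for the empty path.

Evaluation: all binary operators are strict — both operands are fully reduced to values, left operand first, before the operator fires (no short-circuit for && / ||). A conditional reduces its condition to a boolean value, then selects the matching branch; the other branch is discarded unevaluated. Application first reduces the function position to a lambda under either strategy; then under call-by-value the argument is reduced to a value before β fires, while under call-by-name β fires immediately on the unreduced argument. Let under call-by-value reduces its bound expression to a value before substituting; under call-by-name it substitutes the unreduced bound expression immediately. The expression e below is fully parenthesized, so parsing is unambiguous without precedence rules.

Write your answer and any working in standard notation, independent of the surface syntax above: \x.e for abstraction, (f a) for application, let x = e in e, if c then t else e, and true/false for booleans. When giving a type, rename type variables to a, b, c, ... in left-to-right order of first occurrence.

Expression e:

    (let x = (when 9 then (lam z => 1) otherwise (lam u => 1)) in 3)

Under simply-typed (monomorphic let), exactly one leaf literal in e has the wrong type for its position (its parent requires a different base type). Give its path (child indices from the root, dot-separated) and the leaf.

Answer: 0.0 : 9

Trace:
  unify Int ~ Bool
  FAIL: mismatch Int ~ Bool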